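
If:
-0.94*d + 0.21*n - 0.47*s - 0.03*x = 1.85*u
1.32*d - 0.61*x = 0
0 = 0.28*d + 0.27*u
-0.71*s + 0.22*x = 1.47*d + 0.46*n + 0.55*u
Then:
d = 0.462121212121212*x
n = -1.07241906856379*x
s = 0.419119488217946*x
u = -0.479236812570146*x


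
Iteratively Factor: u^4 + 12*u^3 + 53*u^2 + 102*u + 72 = (u + 2)*(u^3 + 10*u^2 + 33*u + 36) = (u + 2)*(u + 3)*(u^2 + 7*u + 12) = (u + 2)*(u + 3)*(u + 4)*(u + 3)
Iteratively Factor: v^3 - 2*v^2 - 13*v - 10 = (v + 2)*(v^2 - 4*v - 5) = (v - 5)*(v + 2)*(v + 1)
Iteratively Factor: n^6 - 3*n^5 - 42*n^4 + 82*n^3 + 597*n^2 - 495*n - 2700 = (n - 5)*(n^5 + 2*n^4 - 32*n^3 - 78*n^2 + 207*n + 540) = (n - 5)*(n + 3)*(n^4 - n^3 - 29*n^2 + 9*n + 180) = (n - 5)^2*(n + 3)*(n^3 + 4*n^2 - 9*n - 36) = (n - 5)^2*(n + 3)^2*(n^2 + n - 12) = (n - 5)^2*(n - 3)*(n + 3)^2*(n + 4)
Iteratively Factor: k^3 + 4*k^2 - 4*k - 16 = (k + 2)*(k^2 + 2*k - 8) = (k - 2)*(k + 2)*(k + 4)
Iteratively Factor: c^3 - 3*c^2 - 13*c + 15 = (c - 5)*(c^2 + 2*c - 3) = (c - 5)*(c - 1)*(c + 3)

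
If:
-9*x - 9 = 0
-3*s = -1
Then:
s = 1/3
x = -1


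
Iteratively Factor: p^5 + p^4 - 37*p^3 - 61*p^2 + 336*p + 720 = (p + 3)*(p^4 - 2*p^3 - 31*p^2 + 32*p + 240) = (p - 5)*(p + 3)*(p^3 + 3*p^2 - 16*p - 48) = (p - 5)*(p + 3)*(p + 4)*(p^2 - p - 12) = (p - 5)*(p - 4)*(p + 3)*(p + 4)*(p + 3)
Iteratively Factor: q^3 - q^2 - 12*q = (q)*(q^2 - q - 12) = q*(q - 4)*(q + 3)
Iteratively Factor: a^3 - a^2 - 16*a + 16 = (a - 1)*(a^2 - 16) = (a - 4)*(a - 1)*(a + 4)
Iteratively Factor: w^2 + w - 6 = (w + 3)*(w - 2)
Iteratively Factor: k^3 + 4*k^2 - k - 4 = (k - 1)*(k^2 + 5*k + 4) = (k - 1)*(k + 1)*(k + 4)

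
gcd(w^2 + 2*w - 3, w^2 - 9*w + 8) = w - 1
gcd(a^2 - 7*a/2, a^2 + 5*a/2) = a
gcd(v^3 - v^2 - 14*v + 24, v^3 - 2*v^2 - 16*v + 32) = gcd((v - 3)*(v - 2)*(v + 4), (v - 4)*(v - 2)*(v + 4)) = v^2 + 2*v - 8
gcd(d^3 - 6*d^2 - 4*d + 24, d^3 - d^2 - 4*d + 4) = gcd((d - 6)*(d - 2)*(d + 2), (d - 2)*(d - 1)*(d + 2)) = d^2 - 4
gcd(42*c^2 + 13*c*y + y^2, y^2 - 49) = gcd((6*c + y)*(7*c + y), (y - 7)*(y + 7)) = 1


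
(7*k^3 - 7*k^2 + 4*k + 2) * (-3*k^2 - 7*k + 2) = -21*k^5 - 28*k^4 + 51*k^3 - 48*k^2 - 6*k + 4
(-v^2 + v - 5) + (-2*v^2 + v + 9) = -3*v^2 + 2*v + 4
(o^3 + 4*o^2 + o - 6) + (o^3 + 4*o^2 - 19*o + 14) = 2*o^3 + 8*o^2 - 18*o + 8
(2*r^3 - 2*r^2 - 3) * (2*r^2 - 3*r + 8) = 4*r^5 - 10*r^4 + 22*r^3 - 22*r^2 + 9*r - 24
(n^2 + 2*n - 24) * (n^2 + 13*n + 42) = n^4 + 15*n^3 + 44*n^2 - 228*n - 1008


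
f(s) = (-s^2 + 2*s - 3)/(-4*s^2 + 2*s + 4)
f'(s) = (2 - 2*s)/(-4*s^2 + 2*s + 4) + (8*s - 2)*(-s^2 + 2*s - 3)/(-4*s^2 + 2*s + 4)^2 = (3*s^2 - 16*s + 7)/(2*(4*s^4 - 4*s^3 - 7*s^2 + 4*s + 4))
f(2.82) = 0.24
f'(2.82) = -0.06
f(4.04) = 0.21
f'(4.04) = -0.01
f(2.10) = 0.34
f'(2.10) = -0.30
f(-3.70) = 0.41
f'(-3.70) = 0.06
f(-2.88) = 0.49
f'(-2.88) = 0.13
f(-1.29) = 1.38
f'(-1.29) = 2.38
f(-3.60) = 0.42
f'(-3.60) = 0.07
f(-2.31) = 0.59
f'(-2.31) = 0.25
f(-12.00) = 0.29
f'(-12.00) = 0.00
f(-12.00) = 0.29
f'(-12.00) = 0.00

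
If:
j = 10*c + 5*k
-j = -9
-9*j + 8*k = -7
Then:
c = -149/40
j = 9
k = 37/4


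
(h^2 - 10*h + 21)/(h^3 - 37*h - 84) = (h - 3)/(h^2 + 7*h + 12)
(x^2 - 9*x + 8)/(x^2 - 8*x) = (x - 1)/x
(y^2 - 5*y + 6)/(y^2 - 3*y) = (y - 2)/y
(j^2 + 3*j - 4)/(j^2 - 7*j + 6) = (j + 4)/(j - 6)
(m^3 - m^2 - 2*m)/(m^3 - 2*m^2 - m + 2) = m/(m - 1)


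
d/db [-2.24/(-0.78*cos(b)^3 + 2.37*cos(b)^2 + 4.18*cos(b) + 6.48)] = (5.2416*cos(b)^2 - 10.6176*cos(b) - 9.3632)*sin(b)/(-0.78*cos(b)^3 + 2.37*cos(b)^2 + 4.18*cos(b) + 6.48)^2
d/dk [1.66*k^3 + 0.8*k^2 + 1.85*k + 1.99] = 4.98*k^2 + 1.6*k + 1.85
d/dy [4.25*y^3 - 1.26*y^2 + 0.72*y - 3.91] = 12.75*y^2 - 2.52*y + 0.72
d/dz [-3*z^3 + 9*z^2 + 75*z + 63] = -9*z^2 + 18*z + 75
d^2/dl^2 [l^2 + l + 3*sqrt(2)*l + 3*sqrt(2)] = 2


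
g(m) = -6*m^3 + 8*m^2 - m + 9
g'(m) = -18*m^2 + 16*m - 1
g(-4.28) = 630.24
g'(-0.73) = -22.27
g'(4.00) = -225.00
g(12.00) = -9219.00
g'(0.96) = -2.23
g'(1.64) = -23.17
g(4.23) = -306.21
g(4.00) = -251.00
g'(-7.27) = -1068.67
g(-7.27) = 2744.54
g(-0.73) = 16.33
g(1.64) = 2.41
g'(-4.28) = -399.21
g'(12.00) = -2401.00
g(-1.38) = 41.38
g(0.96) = 10.10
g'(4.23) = -255.39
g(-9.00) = 5040.00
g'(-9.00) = -1603.00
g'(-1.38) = -57.36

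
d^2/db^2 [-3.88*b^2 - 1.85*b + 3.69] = -7.76000000000000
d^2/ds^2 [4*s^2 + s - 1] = 8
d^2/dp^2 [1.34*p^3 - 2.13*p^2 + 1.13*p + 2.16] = 8.04*p - 4.26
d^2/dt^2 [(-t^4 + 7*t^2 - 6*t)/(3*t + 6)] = 2*(-3*t^4 - 16*t^3 - 24*t^2 + 40)/(3*(t^3 + 6*t^2 + 12*t + 8))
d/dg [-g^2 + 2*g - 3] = 2 - 2*g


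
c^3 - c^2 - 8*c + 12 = (c - 2)^2*(c + 3)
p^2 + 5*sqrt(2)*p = p*(p + 5*sqrt(2))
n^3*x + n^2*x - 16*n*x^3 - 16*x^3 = (n - 4*x)*(n + 4*x)*(n*x + x)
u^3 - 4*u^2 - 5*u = u*(u - 5)*(u + 1)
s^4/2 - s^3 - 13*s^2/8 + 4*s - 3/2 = (s/2 + 1)*(s - 2)*(s - 3/2)*(s - 1/2)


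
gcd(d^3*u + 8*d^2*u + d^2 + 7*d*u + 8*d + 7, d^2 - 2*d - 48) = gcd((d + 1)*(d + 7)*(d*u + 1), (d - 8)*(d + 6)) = 1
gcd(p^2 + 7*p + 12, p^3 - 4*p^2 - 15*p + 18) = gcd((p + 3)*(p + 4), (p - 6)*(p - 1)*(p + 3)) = p + 3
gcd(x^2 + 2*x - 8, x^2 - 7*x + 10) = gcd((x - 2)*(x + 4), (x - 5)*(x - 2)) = x - 2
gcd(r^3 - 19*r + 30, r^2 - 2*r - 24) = 1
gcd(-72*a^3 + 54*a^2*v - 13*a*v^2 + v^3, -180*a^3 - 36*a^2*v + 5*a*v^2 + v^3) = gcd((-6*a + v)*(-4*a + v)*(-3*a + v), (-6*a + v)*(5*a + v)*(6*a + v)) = -6*a + v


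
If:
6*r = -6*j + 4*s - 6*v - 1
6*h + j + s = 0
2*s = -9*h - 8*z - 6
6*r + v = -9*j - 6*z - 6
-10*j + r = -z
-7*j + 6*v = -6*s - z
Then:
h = 425/28787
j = -5029/57574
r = -561/5234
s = -71/57574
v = 1557/57574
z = -44119/57574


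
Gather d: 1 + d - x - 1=d - x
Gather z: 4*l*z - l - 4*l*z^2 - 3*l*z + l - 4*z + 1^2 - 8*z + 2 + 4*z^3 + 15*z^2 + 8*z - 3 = 4*z^3 + z^2*(15 - 4*l) + z*(l - 4)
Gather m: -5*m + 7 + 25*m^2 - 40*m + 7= 25*m^2 - 45*m + 14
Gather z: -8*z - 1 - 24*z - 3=-32*z - 4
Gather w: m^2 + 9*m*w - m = m^2 + 9*m*w - m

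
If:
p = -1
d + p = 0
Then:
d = 1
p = -1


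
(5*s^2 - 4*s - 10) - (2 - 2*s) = 5*s^2 - 2*s - 12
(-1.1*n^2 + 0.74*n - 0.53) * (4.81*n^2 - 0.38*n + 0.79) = -5.291*n^4 + 3.9774*n^3 - 3.6995*n^2 + 0.786*n - 0.4187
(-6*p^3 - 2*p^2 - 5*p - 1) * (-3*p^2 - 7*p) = 18*p^5 + 48*p^4 + 29*p^3 + 38*p^2 + 7*p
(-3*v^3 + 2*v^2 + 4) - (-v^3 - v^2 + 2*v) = -2*v^3 + 3*v^2 - 2*v + 4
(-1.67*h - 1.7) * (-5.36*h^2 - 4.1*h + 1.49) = 8.9512*h^3 + 15.959*h^2 + 4.4817*h - 2.533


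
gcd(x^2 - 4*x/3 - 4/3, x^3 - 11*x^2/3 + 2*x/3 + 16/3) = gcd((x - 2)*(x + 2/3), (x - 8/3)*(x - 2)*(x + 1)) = x - 2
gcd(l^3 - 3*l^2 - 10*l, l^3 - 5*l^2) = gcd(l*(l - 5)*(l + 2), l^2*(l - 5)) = l^2 - 5*l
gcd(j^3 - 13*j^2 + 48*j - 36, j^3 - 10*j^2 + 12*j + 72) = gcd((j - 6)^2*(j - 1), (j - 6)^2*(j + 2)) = j^2 - 12*j + 36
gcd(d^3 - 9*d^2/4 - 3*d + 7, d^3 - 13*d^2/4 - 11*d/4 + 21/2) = d^2 - d/4 - 7/2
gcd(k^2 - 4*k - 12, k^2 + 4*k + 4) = k + 2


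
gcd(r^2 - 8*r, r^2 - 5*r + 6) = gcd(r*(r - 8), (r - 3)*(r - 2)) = 1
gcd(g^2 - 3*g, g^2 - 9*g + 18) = g - 3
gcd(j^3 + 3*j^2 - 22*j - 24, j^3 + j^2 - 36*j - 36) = j^2 + 7*j + 6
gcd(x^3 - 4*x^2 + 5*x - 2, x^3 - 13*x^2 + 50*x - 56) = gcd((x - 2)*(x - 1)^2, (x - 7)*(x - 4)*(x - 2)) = x - 2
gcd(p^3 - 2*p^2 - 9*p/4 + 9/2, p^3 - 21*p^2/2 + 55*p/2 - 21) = p^2 - 7*p/2 + 3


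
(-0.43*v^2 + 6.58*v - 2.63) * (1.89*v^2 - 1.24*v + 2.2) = -0.8127*v^4 + 12.9694*v^3 - 14.0759*v^2 + 17.7372*v - 5.786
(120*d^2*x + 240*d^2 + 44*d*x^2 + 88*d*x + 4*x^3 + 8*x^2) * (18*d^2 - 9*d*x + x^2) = 2160*d^4*x + 4320*d^4 - 288*d^3*x^2 - 576*d^3*x - 204*d^2*x^3 - 408*d^2*x^2 + 8*d*x^4 + 16*d*x^3 + 4*x^5 + 8*x^4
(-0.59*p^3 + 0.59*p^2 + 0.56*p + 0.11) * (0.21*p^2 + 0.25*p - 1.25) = -0.1239*p^5 - 0.0236*p^4 + 1.0026*p^3 - 0.5744*p^2 - 0.6725*p - 0.1375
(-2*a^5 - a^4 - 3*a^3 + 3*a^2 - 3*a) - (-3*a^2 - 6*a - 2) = -2*a^5 - a^4 - 3*a^3 + 6*a^2 + 3*a + 2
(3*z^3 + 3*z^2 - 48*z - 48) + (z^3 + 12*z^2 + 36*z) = 4*z^3 + 15*z^2 - 12*z - 48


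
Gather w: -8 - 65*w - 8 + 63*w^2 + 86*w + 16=63*w^2 + 21*w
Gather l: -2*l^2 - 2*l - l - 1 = -2*l^2 - 3*l - 1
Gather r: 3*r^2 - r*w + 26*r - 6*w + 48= 3*r^2 + r*(26 - w) - 6*w + 48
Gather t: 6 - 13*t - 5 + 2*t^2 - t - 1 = 2*t^2 - 14*t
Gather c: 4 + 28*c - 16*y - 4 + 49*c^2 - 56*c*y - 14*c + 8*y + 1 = 49*c^2 + c*(14 - 56*y) - 8*y + 1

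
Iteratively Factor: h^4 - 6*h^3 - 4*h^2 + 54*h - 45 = (h + 3)*(h^3 - 9*h^2 + 23*h - 15) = (h - 1)*(h + 3)*(h^2 - 8*h + 15) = (h - 5)*(h - 1)*(h + 3)*(h - 3)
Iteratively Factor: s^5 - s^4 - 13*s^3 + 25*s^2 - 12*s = (s - 1)*(s^4 - 13*s^2 + 12*s) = s*(s - 1)*(s^3 - 13*s + 12) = s*(s - 1)*(s + 4)*(s^2 - 4*s + 3) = s*(s - 3)*(s - 1)*(s + 4)*(s - 1)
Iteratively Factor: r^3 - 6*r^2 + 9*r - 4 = (r - 1)*(r^2 - 5*r + 4) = (r - 4)*(r - 1)*(r - 1)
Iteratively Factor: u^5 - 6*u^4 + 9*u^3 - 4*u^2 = (u)*(u^4 - 6*u^3 + 9*u^2 - 4*u) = u^2*(u^3 - 6*u^2 + 9*u - 4) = u^2*(u - 4)*(u^2 - 2*u + 1) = u^2*(u - 4)*(u - 1)*(u - 1)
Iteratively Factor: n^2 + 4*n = (n)*(n + 4)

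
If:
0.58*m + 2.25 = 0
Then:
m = -3.88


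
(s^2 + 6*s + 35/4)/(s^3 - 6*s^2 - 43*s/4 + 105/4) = (2*s + 7)/(2*s^2 - 17*s + 21)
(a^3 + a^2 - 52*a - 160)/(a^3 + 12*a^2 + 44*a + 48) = (a^2 - 3*a - 40)/(a^2 + 8*a + 12)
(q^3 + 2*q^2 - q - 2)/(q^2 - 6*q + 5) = (q^2 + 3*q + 2)/(q - 5)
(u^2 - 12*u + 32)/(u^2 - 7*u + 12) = (u - 8)/(u - 3)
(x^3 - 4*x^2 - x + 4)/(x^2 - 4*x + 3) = (x^2 - 3*x - 4)/(x - 3)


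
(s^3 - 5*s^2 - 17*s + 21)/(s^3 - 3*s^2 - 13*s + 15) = (s - 7)/(s - 5)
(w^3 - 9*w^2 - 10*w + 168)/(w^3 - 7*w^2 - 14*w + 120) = (w - 7)/(w - 5)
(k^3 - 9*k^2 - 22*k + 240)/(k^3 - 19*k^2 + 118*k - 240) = (k + 5)/(k - 5)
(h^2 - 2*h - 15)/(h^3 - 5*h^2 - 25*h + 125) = (h + 3)/(h^2 - 25)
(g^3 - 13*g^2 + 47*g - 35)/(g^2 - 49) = (g^2 - 6*g + 5)/(g + 7)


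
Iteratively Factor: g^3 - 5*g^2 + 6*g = (g - 3)*(g^2 - 2*g) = (g - 3)*(g - 2)*(g)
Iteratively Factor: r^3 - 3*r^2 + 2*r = (r - 2)*(r^2 - r) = r*(r - 2)*(r - 1)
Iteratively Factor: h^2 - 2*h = (h)*(h - 2)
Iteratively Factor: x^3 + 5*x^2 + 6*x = (x + 2)*(x^2 + 3*x) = x*(x + 2)*(x + 3)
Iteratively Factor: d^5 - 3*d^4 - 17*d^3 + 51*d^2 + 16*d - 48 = (d - 3)*(d^4 - 17*d^2 + 16) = (d - 3)*(d + 1)*(d^3 - d^2 - 16*d + 16) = (d - 3)*(d - 1)*(d + 1)*(d^2 - 16) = (d - 3)*(d - 1)*(d + 1)*(d + 4)*(d - 4)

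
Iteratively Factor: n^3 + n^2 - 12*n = (n - 3)*(n^2 + 4*n) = (n - 3)*(n + 4)*(n)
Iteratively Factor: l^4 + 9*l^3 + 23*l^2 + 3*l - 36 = (l + 3)*(l^3 + 6*l^2 + 5*l - 12) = (l + 3)*(l + 4)*(l^2 + 2*l - 3) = (l - 1)*(l + 3)*(l + 4)*(l + 3)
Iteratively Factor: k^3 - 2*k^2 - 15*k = (k)*(k^2 - 2*k - 15) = k*(k + 3)*(k - 5)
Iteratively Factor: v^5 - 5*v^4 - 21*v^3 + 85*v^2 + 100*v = (v + 1)*(v^4 - 6*v^3 - 15*v^2 + 100*v) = v*(v + 1)*(v^3 - 6*v^2 - 15*v + 100) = v*(v - 5)*(v + 1)*(v^2 - v - 20) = v*(v - 5)^2*(v + 1)*(v + 4)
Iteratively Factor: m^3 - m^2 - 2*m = (m)*(m^2 - m - 2) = m*(m - 2)*(m + 1)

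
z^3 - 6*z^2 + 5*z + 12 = (z - 4)*(z - 3)*(z + 1)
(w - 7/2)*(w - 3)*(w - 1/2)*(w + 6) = w^4 - w^3 - 113*w^2/4 + 309*w/4 - 63/2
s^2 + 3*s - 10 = (s - 2)*(s + 5)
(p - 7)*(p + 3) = p^2 - 4*p - 21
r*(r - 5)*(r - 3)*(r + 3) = r^4 - 5*r^3 - 9*r^2 + 45*r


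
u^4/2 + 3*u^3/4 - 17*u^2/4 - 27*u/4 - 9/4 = (u/2 + 1/2)*(u - 3)*(u + 1/2)*(u + 3)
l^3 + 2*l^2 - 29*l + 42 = (l - 3)*(l - 2)*(l + 7)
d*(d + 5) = d^2 + 5*d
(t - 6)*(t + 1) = t^2 - 5*t - 6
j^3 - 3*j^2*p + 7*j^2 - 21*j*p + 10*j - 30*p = (j + 2)*(j + 5)*(j - 3*p)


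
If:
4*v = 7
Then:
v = 7/4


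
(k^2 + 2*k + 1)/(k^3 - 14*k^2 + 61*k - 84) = (k^2 + 2*k + 1)/(k^3 - 14*k^2 + 61*k - 84)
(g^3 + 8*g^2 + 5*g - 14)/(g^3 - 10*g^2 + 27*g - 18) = (g^2 + 9*g + 14)/(g^2 - 9*g + 18)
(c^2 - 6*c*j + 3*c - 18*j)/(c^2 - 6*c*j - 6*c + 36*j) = (c + 3)/(c - 6)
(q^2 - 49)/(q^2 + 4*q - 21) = (q - 7)/(q - 3)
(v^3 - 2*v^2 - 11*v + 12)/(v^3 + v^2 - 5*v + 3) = (v - 4)/(v - 1)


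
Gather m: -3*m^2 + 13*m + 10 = -3*m^2 + 13*m + 10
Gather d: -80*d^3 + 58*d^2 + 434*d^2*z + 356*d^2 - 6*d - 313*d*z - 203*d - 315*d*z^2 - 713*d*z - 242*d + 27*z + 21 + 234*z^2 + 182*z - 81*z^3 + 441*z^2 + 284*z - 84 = -80*d^3 + d^2*(434*z + 414) + d*(-315*z^2 - 1026*z - 451) - 81*z^3 + 675*z^2 + 493*z - 63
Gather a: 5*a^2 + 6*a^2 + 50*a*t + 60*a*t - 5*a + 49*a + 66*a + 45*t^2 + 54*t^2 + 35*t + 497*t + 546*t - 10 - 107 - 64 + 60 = 11*a^2 + a*(110*t + 110) + 99*t^2 + 1078*t - 121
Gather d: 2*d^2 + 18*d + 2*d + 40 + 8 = 2*d^2 + 20*d + 48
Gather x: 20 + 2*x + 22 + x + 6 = 3*x + 48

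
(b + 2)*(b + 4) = b^2 + 6*b + 8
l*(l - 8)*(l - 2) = l^3 - 10*l^2 + 16*l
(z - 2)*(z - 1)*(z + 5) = z^3 + 2*z^2 - 13*z + 10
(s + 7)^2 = s^2 + 14*s + 49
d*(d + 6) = d^2 + 6*d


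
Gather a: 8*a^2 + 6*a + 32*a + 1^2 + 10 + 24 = 8*a^2 + 38*a + 35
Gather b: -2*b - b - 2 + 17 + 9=24 - 3*b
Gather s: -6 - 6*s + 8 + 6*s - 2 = 0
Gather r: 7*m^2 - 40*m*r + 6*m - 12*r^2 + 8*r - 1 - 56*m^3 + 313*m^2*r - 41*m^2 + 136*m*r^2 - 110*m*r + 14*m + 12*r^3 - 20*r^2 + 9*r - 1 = -56*m^3 - 34*m^2 + 20*m + 12*r^3 + r^2*(136*m - 32) + r*(313*m^2 - 150*m + 17) - 2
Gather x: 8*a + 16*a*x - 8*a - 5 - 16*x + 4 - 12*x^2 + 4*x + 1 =-12*x^2 + x*(16*a - 12)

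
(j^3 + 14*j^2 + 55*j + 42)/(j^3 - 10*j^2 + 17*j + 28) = (j^2 + 13*j + 42)/(j^2 - 11*j + 28)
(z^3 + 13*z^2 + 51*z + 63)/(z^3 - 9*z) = (z^2 + 10*z + 21)/(z*(z - 3))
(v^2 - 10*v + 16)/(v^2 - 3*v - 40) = (v - 2)/(v + 5)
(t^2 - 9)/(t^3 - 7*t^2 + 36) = (t + 3)/(t^2 - 4*t - 12)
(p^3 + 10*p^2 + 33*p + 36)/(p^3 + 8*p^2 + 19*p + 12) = (p + 3)/(p + 1)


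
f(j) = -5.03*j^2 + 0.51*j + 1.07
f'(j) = 0.51 - 10.06*j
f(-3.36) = -57.43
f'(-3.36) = 34.31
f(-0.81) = -2.64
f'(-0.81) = 8.66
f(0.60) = -0.43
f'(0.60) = -5.53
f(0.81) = -1.82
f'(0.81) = -7.64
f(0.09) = 1.08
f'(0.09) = -0.40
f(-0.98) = -4.26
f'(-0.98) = 10.37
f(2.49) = -28.85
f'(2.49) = -24.54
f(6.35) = -198.51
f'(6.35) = -63.37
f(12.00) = -717.13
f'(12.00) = -120.21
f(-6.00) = -183.07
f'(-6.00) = 60.87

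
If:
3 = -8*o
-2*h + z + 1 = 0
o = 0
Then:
No Solution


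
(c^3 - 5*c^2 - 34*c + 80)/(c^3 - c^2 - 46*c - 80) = (c - 2)/(c + 2)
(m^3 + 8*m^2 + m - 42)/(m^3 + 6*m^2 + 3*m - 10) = (m^3 + 8*m^2 + m - 42)/(m^3 + 6*m^2 + 3*m - 10)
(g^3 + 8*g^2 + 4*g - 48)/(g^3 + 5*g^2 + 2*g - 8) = (g^2 + 4*g - 12)/(g^2 + g - 2)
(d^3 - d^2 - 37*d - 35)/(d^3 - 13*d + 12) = (d^3 - d^2 - 37*d - 35)/(d^3 - 13*d + 12)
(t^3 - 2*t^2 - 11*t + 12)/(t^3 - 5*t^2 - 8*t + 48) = (t - 1)/(t - 4)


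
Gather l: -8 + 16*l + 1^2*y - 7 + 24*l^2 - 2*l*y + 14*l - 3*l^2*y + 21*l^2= l^2*(45 - 3*y) + l*(30 - 2*y) + y - 15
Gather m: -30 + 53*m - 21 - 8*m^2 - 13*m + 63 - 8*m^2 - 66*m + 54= -16*m^2 - 26*m + 66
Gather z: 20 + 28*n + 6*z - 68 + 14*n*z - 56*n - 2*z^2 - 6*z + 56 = 14*n*z - 28*n - 2*z^2 + 8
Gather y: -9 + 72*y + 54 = 72*y + 45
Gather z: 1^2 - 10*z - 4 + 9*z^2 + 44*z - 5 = 9*z^2 + 34*z - 8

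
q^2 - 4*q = q*(q - 4)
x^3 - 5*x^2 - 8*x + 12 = (x - 6)*(x - 1)*(x + 2)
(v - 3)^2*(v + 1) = v^3 - 5*v^2 + 3*v + 9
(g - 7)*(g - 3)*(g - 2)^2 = g^4 - 14*g^3 + 65*g^2 - 124*g + 84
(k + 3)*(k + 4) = k^2 + 7*k + 12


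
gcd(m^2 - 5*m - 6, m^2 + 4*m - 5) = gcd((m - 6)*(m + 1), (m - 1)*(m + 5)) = 1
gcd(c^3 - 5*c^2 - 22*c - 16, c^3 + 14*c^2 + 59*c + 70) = c + 2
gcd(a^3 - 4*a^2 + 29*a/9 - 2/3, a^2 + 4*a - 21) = a - 3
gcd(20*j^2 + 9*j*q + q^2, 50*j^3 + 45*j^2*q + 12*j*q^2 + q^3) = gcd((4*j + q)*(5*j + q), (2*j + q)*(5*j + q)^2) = 5*j + q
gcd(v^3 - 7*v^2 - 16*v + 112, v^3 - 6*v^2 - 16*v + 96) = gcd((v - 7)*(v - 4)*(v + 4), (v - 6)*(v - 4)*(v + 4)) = v^2 - 16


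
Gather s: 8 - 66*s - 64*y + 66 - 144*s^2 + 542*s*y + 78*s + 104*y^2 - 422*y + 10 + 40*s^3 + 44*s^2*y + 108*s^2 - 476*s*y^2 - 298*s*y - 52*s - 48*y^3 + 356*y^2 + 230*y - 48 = 40*s^3 + s^2*(44*y - 36) + s*(-476*y^2 + 244*y - 40) - 48*y^3 + 460*y^2 - 256*y + 36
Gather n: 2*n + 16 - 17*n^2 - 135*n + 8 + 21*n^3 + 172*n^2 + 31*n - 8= 21*n^3 + 155*n^2 - 102*n + 16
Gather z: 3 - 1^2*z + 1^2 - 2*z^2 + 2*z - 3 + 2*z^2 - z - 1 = 0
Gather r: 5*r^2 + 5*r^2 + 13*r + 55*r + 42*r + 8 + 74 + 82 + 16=10*r^2 + 110*r + 180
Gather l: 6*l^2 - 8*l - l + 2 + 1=6*l^2 - 9*l + 3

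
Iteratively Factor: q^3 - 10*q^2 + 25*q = (q - 5)*(q^2 - 5*q) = q*(q - 5)*(q - 5)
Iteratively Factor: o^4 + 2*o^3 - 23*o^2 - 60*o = (o + 4)*(o^3 - 2*o^2 - 15*o) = (o - 5)*(o + 4)*(o^2 + 3*o) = (o - 5)*(o + 3)*(o + 4)*(o)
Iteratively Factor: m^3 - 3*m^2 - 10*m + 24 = (m - 4)*(m^2 + m - 6) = (m - 4)*(m - 2)*(m + 3)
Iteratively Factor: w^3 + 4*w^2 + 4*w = (w + 2)*(w^2 + 2*w) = w*(w + 2)*(w + 2)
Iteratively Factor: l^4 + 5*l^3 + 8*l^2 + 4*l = (l + 1)*(l^3 + 4*l^2 + 4*l) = (l + 1)*(l + 2)*(l^2 + 2*l) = l*(l + 1)*(l + 2)*(l + 2)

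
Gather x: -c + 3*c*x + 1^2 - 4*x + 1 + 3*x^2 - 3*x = -c + 3*x^2 + x*(3*c - 7) + 2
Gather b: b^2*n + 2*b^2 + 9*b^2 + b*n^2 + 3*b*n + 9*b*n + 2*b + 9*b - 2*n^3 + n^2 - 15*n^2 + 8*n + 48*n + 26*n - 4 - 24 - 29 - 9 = b^2*(n + 11) + b*(n^2 + 12*n + 11) - 2*n^3 - 14*n^2 + 82*n - 66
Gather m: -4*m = -4*m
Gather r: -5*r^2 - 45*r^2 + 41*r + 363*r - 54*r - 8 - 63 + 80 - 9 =-50*r^2 + 350*r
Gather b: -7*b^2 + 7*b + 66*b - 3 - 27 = -7*b^2 + 73*b - 30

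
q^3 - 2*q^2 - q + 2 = (q - 2)*(q - 1)*(q + 1)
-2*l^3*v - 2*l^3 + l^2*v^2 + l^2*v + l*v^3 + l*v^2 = (-l + v)*(2*l + v)*(l*v + l)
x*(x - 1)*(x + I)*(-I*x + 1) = -I*x^4 + 2*x^3 + I*x^3 - 2*x^2 + I*x^2 - I*x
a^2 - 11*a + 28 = (a - 7)*(a - 4)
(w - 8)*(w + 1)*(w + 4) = w^3 - 3*w^2 - 36*w - 32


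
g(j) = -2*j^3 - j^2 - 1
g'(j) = -6*j^2 - 2*j = 2*j*(-3*j - 1)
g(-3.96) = 107.52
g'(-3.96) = -86.17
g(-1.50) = 3.50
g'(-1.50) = -10.50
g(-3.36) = 63.58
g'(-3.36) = -61.02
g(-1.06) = 0.26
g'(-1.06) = -4.62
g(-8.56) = 1180.17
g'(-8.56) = -422.52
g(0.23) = -1.08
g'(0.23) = -0.78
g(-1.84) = 8.07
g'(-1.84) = -16.63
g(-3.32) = 61.17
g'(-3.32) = -59.49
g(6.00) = -469.00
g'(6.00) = -228.00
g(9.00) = -1540.00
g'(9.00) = -504.00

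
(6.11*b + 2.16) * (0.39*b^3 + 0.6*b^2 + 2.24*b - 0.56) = 2.3829*b^4 + 4.5084*b^3 + 14.9824*b^2 + 1.4168*b - 1.2096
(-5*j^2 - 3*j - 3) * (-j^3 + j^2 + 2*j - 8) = 5*j^5 - 2*j^4 - 10*j^3 + 31*j^2 + 18*j + 24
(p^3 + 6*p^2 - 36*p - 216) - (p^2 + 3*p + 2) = p^3 + 5*p^2 - 39*p - 218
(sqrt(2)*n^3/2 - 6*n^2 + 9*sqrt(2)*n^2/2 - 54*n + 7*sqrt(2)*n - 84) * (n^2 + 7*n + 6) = sqrt(2)*n^5/2 - 6*n^4 + 8*sqrt(2)*n^4 - 96*n^3 + 83*sqrt(2)*n^3/2 - 498*n^2 + 76*sqrt(2)*n^2 - 912*n + 42*sqrt(2)*n - 504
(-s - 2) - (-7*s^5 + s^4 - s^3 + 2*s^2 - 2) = 7*s^5 - s^4 + s^3 - 2*s^2 - s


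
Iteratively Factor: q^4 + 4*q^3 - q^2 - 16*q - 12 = (q + 1)*(q^3 + 3*q^2 - 4*q - 12) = (q + 1)*(q + 3)*(q^2 - 4) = (q - 2)*(q + 1)*(q + 3)*(q + 2)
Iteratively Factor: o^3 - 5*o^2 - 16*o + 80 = (o + 4)*(o^2 - 9*o + 20) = (o - 5)*(o + 4)*(o - 4)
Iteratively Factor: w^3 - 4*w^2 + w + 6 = (w - 2)*(w^2 - 2*w - 3) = (w - 2)*(w + 1)*(w - 3)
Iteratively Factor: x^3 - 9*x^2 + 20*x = (x - 5)*(x^2 - 4*x) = (x - 5)*(x - 4)*(x)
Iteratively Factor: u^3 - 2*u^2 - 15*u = (u - 5)*(u^2 + 3*u) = u*(u - 5)*(u + 3)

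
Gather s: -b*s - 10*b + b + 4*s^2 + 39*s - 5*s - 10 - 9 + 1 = -9*b + 4*s^2 + s*(34 - b) - 18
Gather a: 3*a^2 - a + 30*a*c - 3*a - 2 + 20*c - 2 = 3*a^2 + a*(30*c - 4) + 20*c - 4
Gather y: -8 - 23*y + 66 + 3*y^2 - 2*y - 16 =3*y^2 - 25*y + 42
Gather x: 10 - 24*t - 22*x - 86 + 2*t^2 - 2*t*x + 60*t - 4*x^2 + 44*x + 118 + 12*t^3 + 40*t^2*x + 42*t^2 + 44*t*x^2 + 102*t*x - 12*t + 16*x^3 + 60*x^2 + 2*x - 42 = 12*t^3 + 44*t^2 + 24*t + 16*x^3 + x^2*(44*t + 56) + x*(40*t^2 + 100*t + 24)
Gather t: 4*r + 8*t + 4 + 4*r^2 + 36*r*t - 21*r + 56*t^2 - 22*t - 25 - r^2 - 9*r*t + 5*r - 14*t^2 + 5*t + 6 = 3*r^2 - 12*r + 42*t^2 + t*(27*r - 9) - 15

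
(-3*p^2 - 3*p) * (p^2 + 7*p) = -3*p^4 - 24*p^3 - 21*p^2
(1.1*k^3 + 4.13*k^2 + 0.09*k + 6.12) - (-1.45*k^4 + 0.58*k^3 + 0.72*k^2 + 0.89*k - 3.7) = 1.45*k^4 + 0.52*k^3 + 3.41*k^2 - 0.8*k + 9.82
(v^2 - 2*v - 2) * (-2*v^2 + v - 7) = -2*v^4 + 5*v^3 - 5*v^2 + 12*v + 14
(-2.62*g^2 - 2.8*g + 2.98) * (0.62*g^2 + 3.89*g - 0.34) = -1.6244*g^4 - 11.9278*g^3 - 8.1536*g^2 + 12.5442*g - 1.0132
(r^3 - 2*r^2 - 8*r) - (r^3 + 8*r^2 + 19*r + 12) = -10*r^2 - 27*r - 12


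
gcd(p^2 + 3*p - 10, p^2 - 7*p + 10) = p - 2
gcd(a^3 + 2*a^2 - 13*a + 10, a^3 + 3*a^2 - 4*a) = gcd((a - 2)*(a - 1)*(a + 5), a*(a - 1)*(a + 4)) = a - 1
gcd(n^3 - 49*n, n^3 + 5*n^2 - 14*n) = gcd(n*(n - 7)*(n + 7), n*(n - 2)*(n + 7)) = n^2 + 7*n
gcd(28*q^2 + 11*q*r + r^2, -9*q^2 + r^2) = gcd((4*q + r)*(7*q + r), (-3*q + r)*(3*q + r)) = 1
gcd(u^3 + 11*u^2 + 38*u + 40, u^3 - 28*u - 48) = u^2 + 6*u + 8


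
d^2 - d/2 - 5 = (d - 5/2)*(d + 2)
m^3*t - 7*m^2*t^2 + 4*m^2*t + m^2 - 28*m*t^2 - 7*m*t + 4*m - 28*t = (m + 4)*(m - 7*t)*(m*t + 1)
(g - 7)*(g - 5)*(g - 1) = g^3 - 13*g^2 + 47*g - 35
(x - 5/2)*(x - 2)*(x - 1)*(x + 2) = x^4 - 7*x^3/2 - 3*x^2/2 + 14*x - 10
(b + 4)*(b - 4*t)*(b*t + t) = b^3*t - 4*b^2*t^2 + 5*b^2*t - 20*b*t^2 + 4*b*t - 16*t^2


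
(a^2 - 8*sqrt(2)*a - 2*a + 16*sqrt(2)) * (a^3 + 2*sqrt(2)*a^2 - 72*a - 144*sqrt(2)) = a^5 - 6*sqrt(2)*a^4 - 2*a^4 - 104*a^3 + 12*sqrt(2)*a^3 + 208*a^2 + 432*sqrt(2)*a^2 - 864*sqrt(2)*a + 2304*a - 4608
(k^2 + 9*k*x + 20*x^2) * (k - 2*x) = k^3 + 7*k^2*x + 2*k*x^2 - 40*x^3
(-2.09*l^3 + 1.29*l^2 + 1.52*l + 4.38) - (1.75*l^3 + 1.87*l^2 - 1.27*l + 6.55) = -3.84*l^3 - 0.58*l^2 + 2.79*l - 2.17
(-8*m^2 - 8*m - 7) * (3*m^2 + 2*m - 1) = -24*m^4 - 40*m^3 - 29*m^2 - 6*m + 7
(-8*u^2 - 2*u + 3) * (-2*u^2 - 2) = 16*u^4 + 4*u^3 + 10*u^2 + 4*u - 6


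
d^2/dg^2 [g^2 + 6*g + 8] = 2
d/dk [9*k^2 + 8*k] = 18*k + 8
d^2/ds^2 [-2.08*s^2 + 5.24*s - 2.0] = -4.16000000000000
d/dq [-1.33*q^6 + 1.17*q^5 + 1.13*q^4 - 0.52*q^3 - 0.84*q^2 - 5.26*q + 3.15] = -7.98*q^5 + 5.85*q^4 + 4.52*q^3 - 1.56*q^2 - 1.68*q - 5.26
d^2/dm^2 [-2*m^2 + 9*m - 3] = -4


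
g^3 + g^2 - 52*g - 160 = (g - 8)*(g + 4)*(g + 5)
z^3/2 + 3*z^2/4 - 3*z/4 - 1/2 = (z/2 + 1)*(z - 1)*(z + 1/2)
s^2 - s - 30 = (s - 6)*(s + 5)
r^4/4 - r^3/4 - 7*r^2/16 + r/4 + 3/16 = (r/2 + 1/4)*(r/2 + 1/2)*(r - 3/2)*(r - 1)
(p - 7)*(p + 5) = p^2 - 2*p - 35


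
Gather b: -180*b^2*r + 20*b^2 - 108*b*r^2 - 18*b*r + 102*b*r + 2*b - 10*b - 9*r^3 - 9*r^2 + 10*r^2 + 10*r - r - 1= b^2*(20 - 180*r) + b*(-108*r^2 + 84*r - 8) - 9*r^3 + r^2 + 9*r - 1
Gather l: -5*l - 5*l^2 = -5*l^2 - 5*l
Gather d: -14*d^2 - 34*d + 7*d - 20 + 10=-14*d^2 - 27*d - 10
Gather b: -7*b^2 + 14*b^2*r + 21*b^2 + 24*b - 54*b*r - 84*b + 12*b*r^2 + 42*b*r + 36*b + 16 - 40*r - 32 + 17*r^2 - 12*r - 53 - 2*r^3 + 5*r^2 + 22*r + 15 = b^2*(14*r + 14) + b*(12*r^2 - 12*r - 24) - 2*r^3 + 22*r^2 - 30*r - 54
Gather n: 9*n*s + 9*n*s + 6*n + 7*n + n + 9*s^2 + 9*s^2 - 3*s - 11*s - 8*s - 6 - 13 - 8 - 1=n*(18*s + 14) + 18*s^2 - 22*s - 28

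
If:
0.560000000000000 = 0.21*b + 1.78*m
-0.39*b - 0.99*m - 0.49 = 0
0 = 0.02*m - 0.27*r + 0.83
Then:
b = -2.93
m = 0.66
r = 3.12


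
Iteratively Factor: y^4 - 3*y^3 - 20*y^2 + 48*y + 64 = (y + 4)*(y^3 - 7*y^2 + 8*y + 16) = (y - 4)*(y + 4)*(y^2 - 3*y - 4) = (y - 4)*(y + 1)*(y + 4)*(y - 4)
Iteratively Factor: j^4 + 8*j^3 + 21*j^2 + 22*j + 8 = (j + 4)*(j^3 + 4*j^2 + 5*j + 2) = (j + 1)*(j + 4)*(j^2 + 3*j + 2) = (j + 1)*(j + 2)*(j + 4)*(j + 1)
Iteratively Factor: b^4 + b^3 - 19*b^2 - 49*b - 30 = (b + 3)*(b^3 - 2*b^2 - 13*b - 10) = (b + 2)*(b + 3)*(b^2 - 4*b - 5) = (b + 1)*(b + 2)*(b + 3)*(b - 5)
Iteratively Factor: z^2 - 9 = (z + 3)*(z - 3)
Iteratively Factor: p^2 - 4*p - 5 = (p - 5)*(p + 1)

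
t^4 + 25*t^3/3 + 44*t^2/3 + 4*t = t*(t + 1/3)*(t + 2)*(t + 6)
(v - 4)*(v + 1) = v^2 - 3*v - 4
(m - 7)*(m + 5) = m^2 - 2*m - 35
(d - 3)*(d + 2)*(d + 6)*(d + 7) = d^4 + 12*d^3 + 23*d^2 - 120*d - 252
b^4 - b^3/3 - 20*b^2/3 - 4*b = b*(b - 3)*(b + 2/3)*(b + 2)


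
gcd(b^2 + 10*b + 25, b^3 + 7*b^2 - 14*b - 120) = b + 5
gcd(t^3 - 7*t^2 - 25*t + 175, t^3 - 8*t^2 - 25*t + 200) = t^2 - 25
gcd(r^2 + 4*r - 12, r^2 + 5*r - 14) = r - 2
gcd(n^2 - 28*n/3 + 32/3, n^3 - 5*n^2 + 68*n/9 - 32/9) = n - 4/3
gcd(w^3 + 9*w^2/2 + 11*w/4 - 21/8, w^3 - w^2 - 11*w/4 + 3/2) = w^2 + w - 3/4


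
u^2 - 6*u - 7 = (u - 7)*(u + 1)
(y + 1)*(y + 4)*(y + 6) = y^3 + 11*y^2 + 34*y + 24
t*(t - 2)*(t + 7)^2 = t^4 + 12*t^3 + 21*t^2 - 98*t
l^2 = l^2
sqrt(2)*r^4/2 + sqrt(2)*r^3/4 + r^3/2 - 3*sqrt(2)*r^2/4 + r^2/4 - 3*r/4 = r*(r - 1)*(r + 3/2)*(sqrt(2)*r/2 + 1/2)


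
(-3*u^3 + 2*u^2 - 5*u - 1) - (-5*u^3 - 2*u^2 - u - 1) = 2*u^3 + 4*u^2 - 4*u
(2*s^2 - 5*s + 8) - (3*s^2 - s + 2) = -s^2 - 4*s + 6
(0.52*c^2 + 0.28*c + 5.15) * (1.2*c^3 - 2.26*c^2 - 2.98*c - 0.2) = 0.624*c^5 - 0.8392*c^4 + 3.9976*c^3 - 12.5774*c^2 - 15.403*c - 1.03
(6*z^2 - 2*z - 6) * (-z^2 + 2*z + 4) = -6*z^4 + 14*z^3 + 26*z^2 - 20*z - 24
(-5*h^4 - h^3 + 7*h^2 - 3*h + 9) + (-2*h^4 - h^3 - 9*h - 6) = -7*h^4 - 2*h^3 + 7*h^2 - 12*h + 3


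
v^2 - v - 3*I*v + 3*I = (v - 1)*(v - 3*I)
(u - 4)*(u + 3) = u^2 - u - 12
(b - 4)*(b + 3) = b^2 - b - 12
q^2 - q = q*(q - 1)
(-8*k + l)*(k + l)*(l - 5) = -8*k^2*l + 40*k^2 - 7*k*l^2 + 35*k*l + l^3 - 5*l^2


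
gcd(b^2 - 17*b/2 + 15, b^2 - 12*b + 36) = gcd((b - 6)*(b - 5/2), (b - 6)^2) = b - 6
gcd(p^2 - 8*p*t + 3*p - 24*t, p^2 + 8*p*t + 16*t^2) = 1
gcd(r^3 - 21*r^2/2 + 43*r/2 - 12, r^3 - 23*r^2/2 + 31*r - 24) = r^2 - 19*r/2 + 12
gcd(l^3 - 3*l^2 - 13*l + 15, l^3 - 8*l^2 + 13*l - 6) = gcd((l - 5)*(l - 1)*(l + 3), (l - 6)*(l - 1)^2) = l - 1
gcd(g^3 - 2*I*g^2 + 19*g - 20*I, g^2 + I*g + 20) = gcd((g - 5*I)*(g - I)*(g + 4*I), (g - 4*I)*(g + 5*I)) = 1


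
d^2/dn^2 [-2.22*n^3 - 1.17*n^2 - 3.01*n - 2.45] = -13.32*n - 2.34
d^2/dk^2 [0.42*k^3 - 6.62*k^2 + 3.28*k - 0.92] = 2.52*k - 13.24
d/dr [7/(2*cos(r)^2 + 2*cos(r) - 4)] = 7*(2*cos(r) + 1)*sin(r)/(2*(cos(r)^2 + cos(r) - 2)^2)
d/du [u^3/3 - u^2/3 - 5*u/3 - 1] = u^2 - 2*u/3 - 5/3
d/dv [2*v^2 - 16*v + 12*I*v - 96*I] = 4*v - 16 + 12*I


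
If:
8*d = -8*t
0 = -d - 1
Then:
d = -1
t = 1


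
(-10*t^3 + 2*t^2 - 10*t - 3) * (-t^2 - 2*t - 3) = 10*t^5 + 18*t^4 + 36*t^3 + 17*t^2 + 36*t + 9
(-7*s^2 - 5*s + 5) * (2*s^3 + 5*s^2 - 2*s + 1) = -14*s^5 - 45*s^4 - s^3 + 28*s^2 - 15*s + 5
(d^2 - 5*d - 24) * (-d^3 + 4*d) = -d^5 + 5*d^4 + 28*d^3 - 20*d^2 - 96*d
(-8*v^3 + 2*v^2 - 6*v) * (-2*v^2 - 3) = 16*v^5 - 4*v^4 + 36*v^3 - 6*v^2 + 18*v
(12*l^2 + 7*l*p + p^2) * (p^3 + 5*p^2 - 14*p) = 12*l^2*p^3 + 60*l^2*p^2 - 168*l^2*p + 7*l*p^4 + 35*l*p^3 - 98*l*p^2 + p^5 + 5*p^4 - 14*p^3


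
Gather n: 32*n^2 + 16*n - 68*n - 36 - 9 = 32*n^2 - 52*n - 45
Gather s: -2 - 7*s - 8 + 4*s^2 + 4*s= 4*s^2 - 3*s - 10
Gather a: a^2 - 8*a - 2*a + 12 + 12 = a^2 - 10*a + 24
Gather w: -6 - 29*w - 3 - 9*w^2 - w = -9*w^2 - 30*w - 9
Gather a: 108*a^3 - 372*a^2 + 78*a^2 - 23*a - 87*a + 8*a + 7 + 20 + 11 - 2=108*a^3 - 294*a^2 - 102*a + 36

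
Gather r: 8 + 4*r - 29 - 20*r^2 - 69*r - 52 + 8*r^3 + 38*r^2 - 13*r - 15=8*r^3 + 18*r^2 - 78*r - 88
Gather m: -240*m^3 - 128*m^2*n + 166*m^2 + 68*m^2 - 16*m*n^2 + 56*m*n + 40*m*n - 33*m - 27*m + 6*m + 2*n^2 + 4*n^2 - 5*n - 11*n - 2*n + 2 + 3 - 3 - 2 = -240*m^3 + m^2*(234 - 128*n) + m*(-16*n^2 + 96*n - 54) + 6*n^2 - 18*n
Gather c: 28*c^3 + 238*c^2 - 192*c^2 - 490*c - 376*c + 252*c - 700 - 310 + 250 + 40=28*c^3 + 46*c^2 - 614*c - 720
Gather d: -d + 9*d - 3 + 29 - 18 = 8*d + 8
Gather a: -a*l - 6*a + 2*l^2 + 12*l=a*(-l - 6) + 2*l^2 + 12*l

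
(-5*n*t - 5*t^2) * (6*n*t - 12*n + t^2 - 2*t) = -30*n^2*t^2 + 60*n^2*t - 35*n*t^3 + 70*n*t^2 - 5*t^4 + 10*t^3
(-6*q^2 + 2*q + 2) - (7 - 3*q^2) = -3*q^2 + 2*q - 5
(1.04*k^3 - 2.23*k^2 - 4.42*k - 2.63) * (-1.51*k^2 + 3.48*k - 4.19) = -1.5704*k^5 + 6.9865*k^4 - 5.4438*k^3 - 2.0666*k^2 + 9.3674*k + 11.0197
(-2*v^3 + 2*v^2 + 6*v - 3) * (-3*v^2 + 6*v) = 6*v^5 - 18*v^4 - 6*v^3 + 45*v^2 - 18*v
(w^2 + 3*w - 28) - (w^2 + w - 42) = 2*w + 14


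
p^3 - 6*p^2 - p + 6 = (p - 6)*(p - 1)*(p + 1)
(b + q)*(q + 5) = b*q + 5*b + q^2 + 5*q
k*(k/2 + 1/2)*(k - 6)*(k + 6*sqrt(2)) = k^4/2 - 5*k^3/2 + 3*sqrt(2)*k^3 - 15*sqrt(2)*k^2 - 3*k^2 - 18*sqrt(2)*k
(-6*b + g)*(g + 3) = -6*b*g - 18*b + g^2 + 3*g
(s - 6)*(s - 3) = s^2 - 9*s + 18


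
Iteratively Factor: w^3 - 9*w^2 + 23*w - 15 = (w - 1)*(w^2 - 8*w + 15) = (w - 3)*(w - 1)*(w - 5)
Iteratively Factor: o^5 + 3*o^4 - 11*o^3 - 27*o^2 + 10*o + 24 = (o - 3)*(o^4 + 6*o^3 + 7*o^2 - 6*o - 8) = (o - 3)*(o - 1)*(o^3 + 7*o^2 + 14*o + 8) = (o - 3)*(o - 1)*(o + 4)*(o^2 + 3*o + 2) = (o - 3)*(o - 1)*(o + 2)*(o + 4)*(o + 1)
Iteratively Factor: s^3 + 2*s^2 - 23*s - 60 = (s + 4)*(s^2 - 2*s - 15) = (s - 5)*(s + 4)*(s + 3)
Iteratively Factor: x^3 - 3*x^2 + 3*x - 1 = (x - 1)*(x^2 - 2*x + 1) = (x - 1)^2*(x - 1)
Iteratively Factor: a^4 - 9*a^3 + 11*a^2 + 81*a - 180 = (a - 5)*(a^3 - 4*a^2 - 9*a + 36) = (a - 5)*(a + 3)*(a^2 - 7*a + 12) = (a - 5)*(a - 4)*(a + 3)*(a - 3)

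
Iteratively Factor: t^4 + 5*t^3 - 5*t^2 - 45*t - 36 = (t + 3)*(t^3 + 2*t^2 - 11*t - 12) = (t - 3)*(t + 3)*(t^2 + 5*t + 4) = (t - 3)*(t + 3)*(t + 4)*(t + 1)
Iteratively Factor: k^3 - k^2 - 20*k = (k)*(k^2 - k - 20) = k*(k - 5)*(k + 4)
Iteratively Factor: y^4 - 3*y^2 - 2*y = (y + 1)*(y^3 - y^2 - 2*y) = (y - 2)*(y + 1)*(y^2 + y) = (y - 2)*(y + 1)^2*(y)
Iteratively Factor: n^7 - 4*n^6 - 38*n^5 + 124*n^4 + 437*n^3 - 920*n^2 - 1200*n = (n - 5)*(n^6 + n^5 - 33*n^4 - 41*n^3 + 232*n^2 + 240*n) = n*(n - 5)*(n^5 + n^4 - 33*n^3 - 41*n^2 + 232*n + 240) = n*(n - 5)^2*(n^4 + 6*n^3 - 3*n^2 - 56*n - 48) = n*(n - 5)^2*(n - 3)*(n^3 + 9*n^2 + 24*n + 16) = n*(n - 5)^2*(n - 3)*(n + 4)*(n^2 + 5*n + 4) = n*(n - 5)^2*(n - 3)*(n + 4)^2*(n + 1)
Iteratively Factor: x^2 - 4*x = (x)*(x - 4)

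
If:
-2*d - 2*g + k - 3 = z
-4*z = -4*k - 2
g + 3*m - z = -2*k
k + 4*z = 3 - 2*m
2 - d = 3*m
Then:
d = -19/112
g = -177/112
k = -5/56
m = 81/112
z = 23/56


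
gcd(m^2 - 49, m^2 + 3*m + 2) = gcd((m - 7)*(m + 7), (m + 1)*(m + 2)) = 1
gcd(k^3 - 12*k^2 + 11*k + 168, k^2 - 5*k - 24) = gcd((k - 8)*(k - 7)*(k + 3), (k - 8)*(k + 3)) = k^2 - 5*k - 24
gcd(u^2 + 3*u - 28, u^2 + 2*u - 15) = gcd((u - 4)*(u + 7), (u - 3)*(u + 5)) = 1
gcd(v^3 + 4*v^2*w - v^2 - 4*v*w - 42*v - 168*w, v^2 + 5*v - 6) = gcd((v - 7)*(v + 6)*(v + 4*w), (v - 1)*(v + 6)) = v + 6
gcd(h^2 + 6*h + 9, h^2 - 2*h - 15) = h + 3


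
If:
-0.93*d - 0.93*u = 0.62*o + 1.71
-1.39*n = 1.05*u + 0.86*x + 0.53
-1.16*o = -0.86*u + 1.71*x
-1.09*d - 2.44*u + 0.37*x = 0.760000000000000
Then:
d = 2.27429866817795*x - 4.13036682236584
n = 0.0342124147097737*x - 1.53980564577123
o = 1.13701450653114 - 2.11494049305752*x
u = 1.53364747392572 - 0.864338339472938*x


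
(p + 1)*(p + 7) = p^2 + 8*p + 7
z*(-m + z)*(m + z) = -m^2*z + z^3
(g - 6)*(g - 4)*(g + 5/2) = g^3 - 15*g^2/2 - g + 60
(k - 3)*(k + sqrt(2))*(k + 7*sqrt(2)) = k^3 - 3*k^2 + 8*sqrt(2)*k^2 - 24*sqrt(2)*k + 14*k - 42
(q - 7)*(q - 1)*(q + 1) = q^3 - 7*q^2 - q + 7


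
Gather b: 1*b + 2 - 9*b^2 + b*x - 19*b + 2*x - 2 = -9*b^2 + b*(x - 18) + 2*x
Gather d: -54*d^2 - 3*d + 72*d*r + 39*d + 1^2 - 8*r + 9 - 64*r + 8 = -54*d^2 + d*(72*r + 36) - 72*r + 18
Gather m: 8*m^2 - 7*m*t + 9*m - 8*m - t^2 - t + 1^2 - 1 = 8*m^2 + m*(1 - 7*t) - t^2 - t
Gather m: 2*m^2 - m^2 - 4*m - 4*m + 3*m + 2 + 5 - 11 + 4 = m^2 - 5*m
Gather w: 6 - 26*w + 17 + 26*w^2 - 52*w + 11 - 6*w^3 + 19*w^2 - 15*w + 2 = -6*w^3 + 45*w^2 - 93*w + 36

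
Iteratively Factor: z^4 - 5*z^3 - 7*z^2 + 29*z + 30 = (z + 1)*(z^3 - 6*z^2 - z + 30) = (z + 1)*(z + 2)*(z^2 - 8*z + 15) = (z - 5)*(z + 1)*(z + 2)*(z - 3)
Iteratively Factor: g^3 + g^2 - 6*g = (g)*(g^2 + g - 6) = g*(g - 2)*(g + 3)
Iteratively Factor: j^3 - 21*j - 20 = (j - 5)*(j^2 + 5*j + 4) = (j - 5)*(j + 1)*(j + 4)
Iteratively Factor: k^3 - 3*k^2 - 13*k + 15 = (k + 3)*(k^2 - 6*k + 5) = (k - 5)*(k + 3)*(k - 1)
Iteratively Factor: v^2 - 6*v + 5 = (v - 1)*(v - 5)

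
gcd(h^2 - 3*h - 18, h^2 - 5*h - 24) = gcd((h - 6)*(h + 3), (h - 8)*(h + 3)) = h + 3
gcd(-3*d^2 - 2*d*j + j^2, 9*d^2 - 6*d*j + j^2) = 3*d - j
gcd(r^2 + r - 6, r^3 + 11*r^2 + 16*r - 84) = r - 2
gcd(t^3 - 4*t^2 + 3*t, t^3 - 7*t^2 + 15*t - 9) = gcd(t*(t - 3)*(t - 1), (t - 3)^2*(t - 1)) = t^2 - 4*t + 3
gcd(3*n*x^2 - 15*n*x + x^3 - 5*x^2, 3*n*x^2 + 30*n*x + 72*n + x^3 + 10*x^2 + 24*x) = 3*n + x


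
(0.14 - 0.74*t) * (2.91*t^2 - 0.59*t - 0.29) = -2.1534*t^3 + 0.844*t^2 + 0.132*t - 0.0406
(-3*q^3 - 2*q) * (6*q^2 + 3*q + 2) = -18*q^5 - 9*q^4 - 18*q^3 - 6*q^2 - 4*q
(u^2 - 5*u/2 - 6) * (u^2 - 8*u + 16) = u^4 - 21*u^3/2 + 30*u^2 + 8*u - 96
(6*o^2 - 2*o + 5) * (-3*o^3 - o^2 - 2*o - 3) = -18*o^5 - 25*o^3 - 19*o^2 - 4*o - 15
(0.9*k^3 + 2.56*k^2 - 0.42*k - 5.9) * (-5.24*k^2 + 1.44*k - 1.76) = -4.716*k^5 - 12.1184*k^4 + 4.3032*k^3 + 25.8056*k^2 - 7.7568*k + 10.384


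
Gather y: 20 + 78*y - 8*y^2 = -8*y^2 + 78*y + 20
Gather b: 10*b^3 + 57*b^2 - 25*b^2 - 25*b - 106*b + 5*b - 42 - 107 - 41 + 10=10*b^3 + 32*b^2 - 126*b - 180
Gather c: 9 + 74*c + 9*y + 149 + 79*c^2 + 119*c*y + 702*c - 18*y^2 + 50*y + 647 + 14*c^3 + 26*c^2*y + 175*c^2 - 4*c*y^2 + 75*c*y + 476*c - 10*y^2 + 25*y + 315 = 14*c^3 + c^2*(26*y + 254) + c*(-4*y^2 + 194*y + 1252) - 28*y^2 + 84*y + 1120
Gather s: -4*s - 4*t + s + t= -3*s - 3*t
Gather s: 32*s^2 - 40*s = 32*s^2 - 40*s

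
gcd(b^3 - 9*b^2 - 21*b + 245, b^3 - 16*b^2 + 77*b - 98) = b^2 - 14*b + 49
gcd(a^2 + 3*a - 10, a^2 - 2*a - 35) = a + 5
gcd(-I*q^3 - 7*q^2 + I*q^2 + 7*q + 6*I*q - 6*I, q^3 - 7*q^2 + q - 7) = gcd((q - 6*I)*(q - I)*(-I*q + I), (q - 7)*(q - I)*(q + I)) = q - I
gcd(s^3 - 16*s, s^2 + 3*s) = s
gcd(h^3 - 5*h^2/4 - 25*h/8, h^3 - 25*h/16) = h^2 + 5*h/4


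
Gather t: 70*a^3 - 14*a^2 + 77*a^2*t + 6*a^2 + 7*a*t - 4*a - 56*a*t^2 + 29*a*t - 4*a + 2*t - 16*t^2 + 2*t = 70*a^3 - 8*a^2 - 8*a + t^2*(-56*a - 16) + t*(77*a^2 + 36*a + 4)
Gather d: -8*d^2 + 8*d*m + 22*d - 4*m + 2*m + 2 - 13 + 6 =-8*d^2 + d*(8*m + 22) - 2*m - 5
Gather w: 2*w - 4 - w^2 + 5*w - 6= -w^2 + 7*w - 10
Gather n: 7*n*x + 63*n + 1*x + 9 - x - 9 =n*(7*x + 63)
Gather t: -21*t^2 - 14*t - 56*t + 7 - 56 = -21*t^2 - 70*t - 49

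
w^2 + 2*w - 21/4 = (w - 3/2)*(w + 7/2)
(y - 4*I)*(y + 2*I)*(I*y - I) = I*y^3 + 2*y^2 - I*y^2 - 2*y + 8*I*y - 8*I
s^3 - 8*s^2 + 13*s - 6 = (s - 6)*(s - 1)^2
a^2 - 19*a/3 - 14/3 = (a - 7)*(a + 2/3)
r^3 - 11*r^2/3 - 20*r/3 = r*(r - 5)*(r + 4/3)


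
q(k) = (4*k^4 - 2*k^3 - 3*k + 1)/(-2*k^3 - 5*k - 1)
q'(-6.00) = -2.11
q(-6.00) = 12.22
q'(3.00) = -2.20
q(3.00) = -3.74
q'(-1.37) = -1.76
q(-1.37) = 2.21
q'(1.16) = -1.18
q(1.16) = -0.17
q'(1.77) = -1.90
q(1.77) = -1.14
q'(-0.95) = -0.97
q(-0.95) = 1.61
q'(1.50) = -1.66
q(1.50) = -0.66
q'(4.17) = -2.18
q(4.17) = -6.31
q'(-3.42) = -2.22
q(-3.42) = 6.64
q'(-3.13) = -2.24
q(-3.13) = 6.00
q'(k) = (6*k^2 + 5)*(4*k^4 - 2*k^3 - 3*k + 1)/(-2*k^3 - 5*k - 1)^2 + (16*k^3 - 6*k^2 - 3)/(-2*k^3 - 5*k - 1) = 4*(-2*k^6 - 15*k^4 - 2*k^3 + 3*k^2 + 2)/(4*k^6 + 20*k^4 + 4*k^3 + 25*k^2 + 10*k + 1)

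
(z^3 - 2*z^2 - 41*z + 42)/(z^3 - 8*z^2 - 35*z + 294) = (z - 1)/(z - 7)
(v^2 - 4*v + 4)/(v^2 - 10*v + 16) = (v - 2)/(v - 8)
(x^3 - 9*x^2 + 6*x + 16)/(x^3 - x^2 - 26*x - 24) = (x^2 - 10*x + 16)/(x^2 - 2*x - 24)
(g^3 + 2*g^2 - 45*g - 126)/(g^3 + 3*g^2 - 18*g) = (g^2 - 4*g - 21)/(g*(g - 3))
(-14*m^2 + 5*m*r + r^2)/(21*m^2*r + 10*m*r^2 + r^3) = (-2*m + r)/(r*(3*m + r))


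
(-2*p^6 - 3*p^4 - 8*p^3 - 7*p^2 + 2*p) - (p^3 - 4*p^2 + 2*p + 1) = -2*p^6 - 3*p^4 - 9*p^3 - 3*p^2 - 1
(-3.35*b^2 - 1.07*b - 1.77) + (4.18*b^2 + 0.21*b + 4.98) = 0.83*b^2 - 0.86*b + 3.21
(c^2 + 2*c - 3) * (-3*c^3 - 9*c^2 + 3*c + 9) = -3*c^5 - 15*c^4 - 6*c^3 + 42*c^2 + 9*c - 27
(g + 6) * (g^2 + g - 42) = g^3 + 7*g^2 - 36*g - 252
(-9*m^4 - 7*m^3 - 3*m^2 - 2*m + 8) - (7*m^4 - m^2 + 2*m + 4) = -16*m^4 - 7*m^3 - 2*m^2 - 4*m + 4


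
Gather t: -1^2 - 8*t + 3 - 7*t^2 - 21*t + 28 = -7*t^2 - 29*t + 30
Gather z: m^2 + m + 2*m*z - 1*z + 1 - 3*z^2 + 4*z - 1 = m^2 + m - 3*z^2 + z*(2*m + 3)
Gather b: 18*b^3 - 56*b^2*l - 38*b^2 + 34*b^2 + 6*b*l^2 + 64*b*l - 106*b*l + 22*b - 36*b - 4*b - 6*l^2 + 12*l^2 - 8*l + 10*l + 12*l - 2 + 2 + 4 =18*b^3 + b^2*(-56*l - 4) + b*(6*l^2 - 42*l - 18) + 6*l^2 + 14*l + 4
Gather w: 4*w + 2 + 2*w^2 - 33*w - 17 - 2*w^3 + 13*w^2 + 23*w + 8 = -2*w^3 + 15*w^2 - 6*w - 7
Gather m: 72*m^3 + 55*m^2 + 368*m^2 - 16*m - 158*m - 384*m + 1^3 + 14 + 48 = 72*m^3 + 423*m^2 - 558*m + 63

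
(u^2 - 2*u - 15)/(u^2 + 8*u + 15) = (u - 5)/(u + 5)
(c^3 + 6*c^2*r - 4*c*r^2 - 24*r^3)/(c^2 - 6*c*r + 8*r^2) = (-c^2 - 8*c*r - 12*r^2)/(-c + 4*r)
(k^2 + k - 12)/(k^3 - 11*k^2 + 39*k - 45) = (k + 4)/(k^2 - 8*k + 15)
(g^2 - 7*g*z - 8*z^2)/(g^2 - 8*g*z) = (g + z)/g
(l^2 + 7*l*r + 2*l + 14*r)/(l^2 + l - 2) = (l + 7*r)/(l - 1)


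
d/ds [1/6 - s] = -1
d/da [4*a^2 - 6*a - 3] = 8*a - 6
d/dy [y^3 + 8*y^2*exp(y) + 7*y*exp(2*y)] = 8*y^2*exp(y) + 3*y^2 + 14*y*exp(2*y) + 16*y*exp(y) + 7*exp(2*y)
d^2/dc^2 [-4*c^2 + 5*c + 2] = -8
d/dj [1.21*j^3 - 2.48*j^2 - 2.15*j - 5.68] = 3.63*j^2 - 4.96*j - 2.15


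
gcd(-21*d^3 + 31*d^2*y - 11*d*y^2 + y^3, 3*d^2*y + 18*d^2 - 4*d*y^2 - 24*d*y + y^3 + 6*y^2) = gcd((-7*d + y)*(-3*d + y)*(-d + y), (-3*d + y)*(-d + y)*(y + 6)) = 3*d^2 - 4*d*y + y^2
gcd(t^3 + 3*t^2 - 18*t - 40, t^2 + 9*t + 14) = t + 2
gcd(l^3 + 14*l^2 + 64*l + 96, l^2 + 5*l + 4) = l + 4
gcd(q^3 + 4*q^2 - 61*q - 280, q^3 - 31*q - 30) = q + 5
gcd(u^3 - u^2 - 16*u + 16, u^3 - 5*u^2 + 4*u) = u^2 - 5*u + 4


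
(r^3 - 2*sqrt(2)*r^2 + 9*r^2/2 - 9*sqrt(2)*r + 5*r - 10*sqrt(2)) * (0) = 0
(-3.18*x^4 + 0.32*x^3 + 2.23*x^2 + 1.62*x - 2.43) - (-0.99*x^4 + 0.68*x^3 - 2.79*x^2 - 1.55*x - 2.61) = -2.19*x^4 - 0.36*x^3 + 5.02*x^2 + 3.17*x + 0.18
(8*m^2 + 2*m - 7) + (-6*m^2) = 2*m^2 + 2*m - 7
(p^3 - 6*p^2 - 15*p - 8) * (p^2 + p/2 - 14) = p^5 - 11*p^4/2 - 32*p^3 + 137*p^2/2 + 206*p + 112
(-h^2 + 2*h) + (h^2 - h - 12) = h - 12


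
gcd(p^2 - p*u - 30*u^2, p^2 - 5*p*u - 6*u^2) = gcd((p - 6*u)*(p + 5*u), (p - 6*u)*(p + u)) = p - 6*u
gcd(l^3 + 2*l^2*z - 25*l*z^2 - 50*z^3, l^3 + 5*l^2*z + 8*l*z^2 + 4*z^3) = l + 2*z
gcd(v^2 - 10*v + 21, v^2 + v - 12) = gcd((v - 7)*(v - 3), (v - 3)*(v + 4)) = v - 3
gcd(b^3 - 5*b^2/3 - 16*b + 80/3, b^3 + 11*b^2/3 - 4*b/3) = b + 4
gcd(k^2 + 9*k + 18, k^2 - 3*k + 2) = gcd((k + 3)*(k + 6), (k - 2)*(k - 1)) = 1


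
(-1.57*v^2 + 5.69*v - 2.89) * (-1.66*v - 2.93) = 2.6062*v^3 - 4.8453*v^2 - 11.8743*v + 8.4677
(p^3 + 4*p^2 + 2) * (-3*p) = -3*p^4 - 12*p^3 - 6*p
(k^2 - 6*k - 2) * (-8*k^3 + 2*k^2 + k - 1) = -8*k^5 + 50*k^4 + 5*k^3 - 11*k^2 + 4*k + 2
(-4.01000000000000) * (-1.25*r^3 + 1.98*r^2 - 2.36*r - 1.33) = 5.0125*r^3 - 7.9398*r^2 + 9.4636*r + 5.3333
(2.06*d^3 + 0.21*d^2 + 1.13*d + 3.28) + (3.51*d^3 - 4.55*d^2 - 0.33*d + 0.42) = 5.57*d^3 - 4.34*d^2 + 0.8*d + 3.7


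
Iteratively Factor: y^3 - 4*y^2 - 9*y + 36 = (y + 3)*(y^2 - 7*y + 12) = (y - 3)*(y + 3)*(y - 4)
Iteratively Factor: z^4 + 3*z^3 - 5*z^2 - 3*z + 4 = (z - 1)*(z^3 + 4*z^2 - z - 4) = (z - 1)^2*(z^2 + 5*z + 4) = (z - 1)^2*(z + 1)*(z + 4)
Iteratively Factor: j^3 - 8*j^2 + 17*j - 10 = (j - 2)*(j^2 - 6*j + 5) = (j - 2)*(j - 1)*(j - 5)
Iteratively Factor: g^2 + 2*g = (g)*(g + 2)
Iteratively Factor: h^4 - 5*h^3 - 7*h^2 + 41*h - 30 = (h - 5)*(h^3 - 7*h + 6) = (h - 5)*(h + 3)*(h^2 - 3*h + 2) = (h - 5)*(h - 2)*(h + 3)*(h - 1)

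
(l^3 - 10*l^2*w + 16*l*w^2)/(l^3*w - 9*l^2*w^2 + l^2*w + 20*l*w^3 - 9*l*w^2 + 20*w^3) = l*(l^2 - 10*l*w + 16*w^2)/(w*(l^3 - 9*l^2*w + l^2 + 20*l*w^2 - 9*l*w + 20*w^2))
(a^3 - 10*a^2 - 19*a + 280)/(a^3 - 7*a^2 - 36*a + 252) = (a^2 - 3*a - 40)/(a^2 - 36)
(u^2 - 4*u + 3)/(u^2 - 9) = (u - 1)/(u + 3)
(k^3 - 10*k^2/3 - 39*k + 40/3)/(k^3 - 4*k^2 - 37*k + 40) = (k - 1/3)/(k - 1)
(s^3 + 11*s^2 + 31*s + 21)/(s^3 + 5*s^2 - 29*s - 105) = (s + 1)/(s - 5)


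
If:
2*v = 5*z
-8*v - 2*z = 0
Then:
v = 0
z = 0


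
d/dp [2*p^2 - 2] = 4*p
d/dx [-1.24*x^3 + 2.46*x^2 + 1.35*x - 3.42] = -3.72*x^2 + 4.92*x + 1.35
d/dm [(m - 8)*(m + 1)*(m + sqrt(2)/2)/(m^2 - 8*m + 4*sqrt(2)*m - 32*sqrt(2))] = (m^2 + 8*sqrt(2)*m + 4 + 7*sqrt(2)/2)/(m^2 + 8*sqrt(2)*m + 32)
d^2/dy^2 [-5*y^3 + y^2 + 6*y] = 2 - 30*y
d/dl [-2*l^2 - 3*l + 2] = -4*l - 3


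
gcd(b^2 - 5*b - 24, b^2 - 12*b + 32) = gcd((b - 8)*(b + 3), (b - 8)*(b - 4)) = b - 8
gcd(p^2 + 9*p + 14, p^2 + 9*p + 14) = p^2 + 9*p + 14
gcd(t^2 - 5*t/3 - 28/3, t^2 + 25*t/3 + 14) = t + 7/3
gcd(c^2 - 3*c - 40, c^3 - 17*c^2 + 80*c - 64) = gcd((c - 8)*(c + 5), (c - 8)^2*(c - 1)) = c - 8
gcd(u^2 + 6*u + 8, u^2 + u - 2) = u + 2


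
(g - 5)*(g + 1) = g^2 - 4*g - 5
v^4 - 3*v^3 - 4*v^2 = v^2*(v - 4)*(v + 1)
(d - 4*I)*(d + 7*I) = d^2 + 3*I*d + 28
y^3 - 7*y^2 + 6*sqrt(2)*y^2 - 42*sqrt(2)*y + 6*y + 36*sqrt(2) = (y - 6)*(y - 1)*(y + 6*sqrt(2))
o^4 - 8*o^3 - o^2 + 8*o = o*(o - 8)*(o - 1)*(o + 1)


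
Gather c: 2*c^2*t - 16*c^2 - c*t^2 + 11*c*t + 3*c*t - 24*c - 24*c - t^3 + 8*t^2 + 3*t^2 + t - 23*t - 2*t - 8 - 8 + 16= c^2*(2*t - 16) + c*(-t^2 + 14*t - 48) - t^3 + 11*t^2 - 24*t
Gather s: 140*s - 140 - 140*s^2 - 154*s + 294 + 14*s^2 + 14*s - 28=126 - 126*s^2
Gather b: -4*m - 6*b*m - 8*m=-6*b*m - 12*m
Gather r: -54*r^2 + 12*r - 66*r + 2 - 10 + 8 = -54*r^2 - 54*r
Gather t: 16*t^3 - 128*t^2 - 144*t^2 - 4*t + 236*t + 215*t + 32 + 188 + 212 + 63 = 16*t^3 - 272*t^2 + 447*t + 495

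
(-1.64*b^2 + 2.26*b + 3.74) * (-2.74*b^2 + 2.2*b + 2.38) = 4.4936*b^4 - 9.8004*b^3 - 9.1788*b^2 + 13.6068*b + 8.9012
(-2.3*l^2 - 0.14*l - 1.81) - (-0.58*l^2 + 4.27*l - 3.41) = -1.72*l^2 - 4.41*l + 1.6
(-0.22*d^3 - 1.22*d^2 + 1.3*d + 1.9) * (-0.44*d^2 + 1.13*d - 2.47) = 0.0968*d^5 + 0.2882*d^4 - 1.4072*d^3 + 3.6464*d^2 - 1.064*d - 4.693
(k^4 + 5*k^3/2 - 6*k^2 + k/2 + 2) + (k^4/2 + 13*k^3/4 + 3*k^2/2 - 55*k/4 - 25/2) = 3*k^4/2 + 23*k^3/4 - 9*k^2/2 - 53*k/4 - 21/2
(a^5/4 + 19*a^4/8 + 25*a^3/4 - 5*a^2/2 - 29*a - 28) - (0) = a^5/4 + 19*a^4/8 + 25*a^3/4 - 5*a^2/2 - 29*a - 28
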